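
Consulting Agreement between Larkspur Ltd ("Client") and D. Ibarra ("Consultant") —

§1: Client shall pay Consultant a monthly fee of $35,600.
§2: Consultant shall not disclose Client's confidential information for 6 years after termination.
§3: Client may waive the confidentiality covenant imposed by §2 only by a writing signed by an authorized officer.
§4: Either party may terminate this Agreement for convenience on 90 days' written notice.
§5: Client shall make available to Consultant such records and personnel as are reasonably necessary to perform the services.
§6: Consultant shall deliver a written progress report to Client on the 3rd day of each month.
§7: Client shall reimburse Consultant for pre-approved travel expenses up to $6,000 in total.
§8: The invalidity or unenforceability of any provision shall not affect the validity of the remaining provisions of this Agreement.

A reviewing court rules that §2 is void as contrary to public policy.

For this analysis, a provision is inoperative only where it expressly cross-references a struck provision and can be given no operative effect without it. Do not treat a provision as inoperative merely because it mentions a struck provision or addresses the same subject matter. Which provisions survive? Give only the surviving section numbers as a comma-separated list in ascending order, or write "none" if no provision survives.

1, 4, 5, 6, 7, 8

§2 is struck. §3 has no operative effect of its own apart from §2 and is therefore inoperative. Under the severability clause in §8, the remaining provisions continue in force. The provisions still in force are §1, §4, §5, §6, §7, and §8.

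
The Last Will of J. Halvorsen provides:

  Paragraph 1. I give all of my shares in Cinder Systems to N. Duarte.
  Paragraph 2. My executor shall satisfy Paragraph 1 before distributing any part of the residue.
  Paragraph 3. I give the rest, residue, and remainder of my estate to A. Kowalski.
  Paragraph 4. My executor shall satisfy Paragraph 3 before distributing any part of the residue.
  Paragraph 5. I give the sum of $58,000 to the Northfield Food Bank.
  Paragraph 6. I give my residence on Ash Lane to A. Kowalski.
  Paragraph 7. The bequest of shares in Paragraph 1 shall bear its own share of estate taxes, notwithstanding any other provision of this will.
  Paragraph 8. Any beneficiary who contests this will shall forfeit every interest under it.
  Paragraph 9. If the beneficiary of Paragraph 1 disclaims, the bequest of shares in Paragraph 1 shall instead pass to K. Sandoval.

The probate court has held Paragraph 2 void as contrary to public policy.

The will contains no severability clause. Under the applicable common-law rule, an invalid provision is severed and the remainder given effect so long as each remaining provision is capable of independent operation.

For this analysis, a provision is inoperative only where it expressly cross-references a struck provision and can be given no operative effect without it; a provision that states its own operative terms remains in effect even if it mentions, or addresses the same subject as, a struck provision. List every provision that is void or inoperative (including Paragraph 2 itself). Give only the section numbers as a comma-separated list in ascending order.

2

Paragraph 2 is struck. No other provision's operative terms depend on Paragraph 2. Under the stated default rule, only provisions that cannot operate independently fall away; the rest are enforced. That leaves Paragraph 1, Paragraph 3, Paragraph 4, Paragraph 5, Paragraph 6, Paragraph 7, Paragraph 8, and Paragraph 9 in effect.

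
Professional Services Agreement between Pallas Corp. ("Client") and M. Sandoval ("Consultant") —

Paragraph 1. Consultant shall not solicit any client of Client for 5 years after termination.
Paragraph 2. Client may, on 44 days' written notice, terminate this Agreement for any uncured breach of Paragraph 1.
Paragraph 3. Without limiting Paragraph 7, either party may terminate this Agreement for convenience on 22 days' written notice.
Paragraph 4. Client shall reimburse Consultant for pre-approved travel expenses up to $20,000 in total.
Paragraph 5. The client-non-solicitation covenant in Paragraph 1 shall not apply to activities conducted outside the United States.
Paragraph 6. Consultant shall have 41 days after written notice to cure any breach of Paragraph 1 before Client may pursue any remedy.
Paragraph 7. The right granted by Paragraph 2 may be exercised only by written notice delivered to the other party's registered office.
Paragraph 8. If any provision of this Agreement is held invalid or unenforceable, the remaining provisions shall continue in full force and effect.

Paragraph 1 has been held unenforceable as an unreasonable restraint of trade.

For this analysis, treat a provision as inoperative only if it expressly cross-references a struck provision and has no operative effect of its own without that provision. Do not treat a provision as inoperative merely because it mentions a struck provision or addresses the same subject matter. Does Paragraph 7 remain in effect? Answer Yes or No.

No

Paragraph 1 is struck. Paragraph 2 has no operative effect of its own apart from Paragraph 1 and is therefore inoperative. Paragraph 5 has no operative effect of its own apart from Paragraph 1 and is therefore inoperative. Paragraph 6 has no operative effect of its own apart from Paragraph 1 and is therefore inoperative. Paragraph 7 merely fixes the notice requirement for Paragraph 2; with Paragraph 2 gone it has nothing to operate on and falls away. Although Paragraph 3 refers to Paragraph 7, its operative terms do not depend on Paragraph 7, so it remains in effect. Paragraph 8 is a severability clause and preserves every provision that can still be given independent effect. That leaves Paragraph 3, Paragraph 4, and Paragraph 8 in effect. Paragraph 7 is among the inoperative provisions, so the answer is no.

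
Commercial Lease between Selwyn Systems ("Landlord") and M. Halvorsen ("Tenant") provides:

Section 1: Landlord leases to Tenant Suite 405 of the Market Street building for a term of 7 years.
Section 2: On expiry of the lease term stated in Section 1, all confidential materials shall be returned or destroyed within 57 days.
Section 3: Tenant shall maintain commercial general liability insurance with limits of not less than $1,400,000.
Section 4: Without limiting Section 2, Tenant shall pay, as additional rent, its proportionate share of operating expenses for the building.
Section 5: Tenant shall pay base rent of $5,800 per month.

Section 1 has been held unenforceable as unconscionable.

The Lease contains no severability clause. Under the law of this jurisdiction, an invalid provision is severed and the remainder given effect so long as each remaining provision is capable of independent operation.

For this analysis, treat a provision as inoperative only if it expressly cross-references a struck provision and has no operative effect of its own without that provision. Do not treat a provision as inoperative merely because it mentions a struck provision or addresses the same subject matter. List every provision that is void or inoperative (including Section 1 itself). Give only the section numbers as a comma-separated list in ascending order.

1, 2

Section 1 is struck. Section 2 operates only by reference to Section 1, so it falls with Section 1. Section 4 mentions Section 2 but its own obligation stands independently of Section 2, so Section 4 is not affected. With no severability clause, the stated default rule severs what cannot stand and enforces each remaining provision that can operate on its own. That leaves Section 3, Section 4, and Section 5 in effect.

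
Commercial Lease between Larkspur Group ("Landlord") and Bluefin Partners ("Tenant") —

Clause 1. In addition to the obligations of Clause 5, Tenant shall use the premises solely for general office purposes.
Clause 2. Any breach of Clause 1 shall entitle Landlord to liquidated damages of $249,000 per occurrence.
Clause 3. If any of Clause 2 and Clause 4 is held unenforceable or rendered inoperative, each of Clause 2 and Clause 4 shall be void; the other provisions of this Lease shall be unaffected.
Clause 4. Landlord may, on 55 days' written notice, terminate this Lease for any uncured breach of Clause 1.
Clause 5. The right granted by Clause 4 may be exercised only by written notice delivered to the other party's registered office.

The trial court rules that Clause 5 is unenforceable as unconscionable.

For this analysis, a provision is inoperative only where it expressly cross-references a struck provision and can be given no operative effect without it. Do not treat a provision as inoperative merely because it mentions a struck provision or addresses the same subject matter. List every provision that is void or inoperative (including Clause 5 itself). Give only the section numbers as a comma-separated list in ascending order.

5

Clause 5 is struck. Clause 1 mentions Clause 5 but its own obligation stands independently of Clause 5, so Clause 1 is not affected. Nothing else in the Lease is defined by reference to Clause 5. Clause 3 ties Clause 2 and Clause 4 together, but none of those is affected here; the remaining provisions continue in force under Clause 3. That leaves Clause 1, Clause 2, Clause 3, and Clause 4 in effect.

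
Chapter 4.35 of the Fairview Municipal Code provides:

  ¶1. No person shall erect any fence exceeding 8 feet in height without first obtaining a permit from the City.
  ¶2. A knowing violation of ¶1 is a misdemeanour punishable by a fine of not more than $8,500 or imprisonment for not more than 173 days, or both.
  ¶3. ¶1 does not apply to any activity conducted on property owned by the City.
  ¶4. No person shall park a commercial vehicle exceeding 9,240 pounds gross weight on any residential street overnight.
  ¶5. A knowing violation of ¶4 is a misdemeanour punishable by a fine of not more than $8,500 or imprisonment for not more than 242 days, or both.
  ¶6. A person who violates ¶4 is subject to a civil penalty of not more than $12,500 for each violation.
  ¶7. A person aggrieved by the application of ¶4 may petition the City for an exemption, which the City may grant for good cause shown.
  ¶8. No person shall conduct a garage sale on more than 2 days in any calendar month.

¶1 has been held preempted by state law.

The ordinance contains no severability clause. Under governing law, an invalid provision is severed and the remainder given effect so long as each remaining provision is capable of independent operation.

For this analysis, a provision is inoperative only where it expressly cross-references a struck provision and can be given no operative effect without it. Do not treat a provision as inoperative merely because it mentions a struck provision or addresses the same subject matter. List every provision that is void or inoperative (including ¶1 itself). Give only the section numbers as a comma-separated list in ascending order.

¶1 is struck. ¶2 merely fixes the criminal penalty for violating ¶1; with ¶1 gone it has nothing to operate on and falls away. ¶3 has no operative effect of its own apart from ¶1 and is therefore inoperative. Under the stated default rule, only provisions that cannot operate independently fall away; the rest are enforced. ¶4, ¶5, ¶6, ¶7, and ¶8 remain in effect.

1, 2, 3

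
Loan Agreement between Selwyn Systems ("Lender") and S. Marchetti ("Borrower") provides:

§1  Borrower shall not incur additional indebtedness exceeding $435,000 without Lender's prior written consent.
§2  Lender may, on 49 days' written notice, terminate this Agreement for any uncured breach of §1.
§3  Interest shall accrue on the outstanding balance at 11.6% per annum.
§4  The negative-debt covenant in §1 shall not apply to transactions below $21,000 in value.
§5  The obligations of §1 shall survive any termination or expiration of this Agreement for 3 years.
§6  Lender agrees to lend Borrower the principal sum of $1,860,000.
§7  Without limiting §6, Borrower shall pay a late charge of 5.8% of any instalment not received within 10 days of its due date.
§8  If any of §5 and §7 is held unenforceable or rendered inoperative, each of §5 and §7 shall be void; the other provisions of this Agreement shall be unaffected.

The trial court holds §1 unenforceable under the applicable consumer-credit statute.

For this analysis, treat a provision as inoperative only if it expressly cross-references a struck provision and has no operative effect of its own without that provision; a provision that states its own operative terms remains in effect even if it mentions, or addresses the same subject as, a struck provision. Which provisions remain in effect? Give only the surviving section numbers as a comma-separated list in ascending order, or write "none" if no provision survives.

§1 is struck. The only function of §2 is the termination right for breach of §1, so it cannot stand once §1 is removed. §4 does nothing except set the carve-out from the negative-debt covenant by reference to §1; with §1 gone it has no independent effect and is inoperative. §5 has no operative effect of its own apart from §1 and is therefore inoperative. §8 declares §5 and §7 mutually dependent; since one of them has fallen, all of them are of no effect. That brings down §7 as well. The remainder continues in force under §8. §3, §6, and §8 remain in effect.

3, 6, 8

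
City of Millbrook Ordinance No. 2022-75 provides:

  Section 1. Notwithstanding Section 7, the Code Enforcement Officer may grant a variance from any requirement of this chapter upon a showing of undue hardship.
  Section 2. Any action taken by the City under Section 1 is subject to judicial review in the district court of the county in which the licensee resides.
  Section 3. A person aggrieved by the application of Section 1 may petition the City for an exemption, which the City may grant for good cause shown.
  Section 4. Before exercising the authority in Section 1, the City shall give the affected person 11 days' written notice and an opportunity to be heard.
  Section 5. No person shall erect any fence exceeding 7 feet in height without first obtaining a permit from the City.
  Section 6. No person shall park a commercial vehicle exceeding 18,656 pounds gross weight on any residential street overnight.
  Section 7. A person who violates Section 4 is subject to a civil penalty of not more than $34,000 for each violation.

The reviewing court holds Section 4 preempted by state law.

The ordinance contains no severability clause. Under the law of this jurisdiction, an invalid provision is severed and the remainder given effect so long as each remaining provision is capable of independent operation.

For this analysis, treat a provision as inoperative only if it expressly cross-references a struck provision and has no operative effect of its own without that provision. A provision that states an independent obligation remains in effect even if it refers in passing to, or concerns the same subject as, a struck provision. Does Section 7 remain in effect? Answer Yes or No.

Section 4 is struck. Section 7 has no operative effect of its own apart from Section 4 and is therefore inoperative. Section 1 mentions Section 7 but its own obligation stands independently of Section 7, so Section 1 is not affected. Under the stated default rule, only provisions that cannot operate independently fall away; the rest are enforced. Section 1, Section 2, Section 3, Section 5, and Section 6 remain in effect. Section 7 is among the inoperative provisions, so the answer is no.

No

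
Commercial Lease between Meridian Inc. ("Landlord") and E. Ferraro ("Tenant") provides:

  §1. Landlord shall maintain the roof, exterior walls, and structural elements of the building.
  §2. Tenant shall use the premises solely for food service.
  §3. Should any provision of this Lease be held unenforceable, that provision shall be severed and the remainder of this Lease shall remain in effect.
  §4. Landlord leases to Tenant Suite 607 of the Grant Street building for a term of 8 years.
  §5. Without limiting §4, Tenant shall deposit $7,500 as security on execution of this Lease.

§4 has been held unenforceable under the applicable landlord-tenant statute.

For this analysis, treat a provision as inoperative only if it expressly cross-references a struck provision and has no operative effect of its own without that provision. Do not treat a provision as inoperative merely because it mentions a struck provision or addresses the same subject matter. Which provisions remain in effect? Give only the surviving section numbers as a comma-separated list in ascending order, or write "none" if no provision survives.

§4 is struck. Although §5 refers to §4, its operative terms do not depend on §4, so it remains in effect. No other provision's operative terms depend on §4. Under the severability clause in §3, the remaining provisions continue in force. The provisions still in force are §1, §2, §3, and §5.

1, 2, 3, 5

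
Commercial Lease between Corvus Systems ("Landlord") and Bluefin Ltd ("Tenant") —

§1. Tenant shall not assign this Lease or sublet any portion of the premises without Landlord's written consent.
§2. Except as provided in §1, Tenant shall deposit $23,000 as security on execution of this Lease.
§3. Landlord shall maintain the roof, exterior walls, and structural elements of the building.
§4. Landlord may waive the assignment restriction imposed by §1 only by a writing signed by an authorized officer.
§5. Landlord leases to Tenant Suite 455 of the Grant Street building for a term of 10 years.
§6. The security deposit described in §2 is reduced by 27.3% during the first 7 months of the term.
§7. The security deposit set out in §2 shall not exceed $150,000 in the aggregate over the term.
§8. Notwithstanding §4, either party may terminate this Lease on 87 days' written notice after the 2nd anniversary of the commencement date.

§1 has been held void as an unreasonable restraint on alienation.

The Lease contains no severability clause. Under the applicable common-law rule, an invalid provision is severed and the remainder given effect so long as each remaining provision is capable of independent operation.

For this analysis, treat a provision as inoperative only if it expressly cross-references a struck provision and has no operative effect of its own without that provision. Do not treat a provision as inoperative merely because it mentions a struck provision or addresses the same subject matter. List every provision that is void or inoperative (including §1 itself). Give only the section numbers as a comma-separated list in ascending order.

1, 4

§1 is struck. §4 merely fixes the waiver condition for §1; with §1 gone it has nothing to operate on and falls away. Although §2 refers to §1, its operative terms do not depend on §1, so it remains in effect. Although §8 refers to §4, its operative terms do not depend on §4, so it remains in effect. Under the stated default rule, only provisions that cannot operate independently fall away; the rest are enforced. The provisions still in force are §2, §3, §5, §6, §7, and §8.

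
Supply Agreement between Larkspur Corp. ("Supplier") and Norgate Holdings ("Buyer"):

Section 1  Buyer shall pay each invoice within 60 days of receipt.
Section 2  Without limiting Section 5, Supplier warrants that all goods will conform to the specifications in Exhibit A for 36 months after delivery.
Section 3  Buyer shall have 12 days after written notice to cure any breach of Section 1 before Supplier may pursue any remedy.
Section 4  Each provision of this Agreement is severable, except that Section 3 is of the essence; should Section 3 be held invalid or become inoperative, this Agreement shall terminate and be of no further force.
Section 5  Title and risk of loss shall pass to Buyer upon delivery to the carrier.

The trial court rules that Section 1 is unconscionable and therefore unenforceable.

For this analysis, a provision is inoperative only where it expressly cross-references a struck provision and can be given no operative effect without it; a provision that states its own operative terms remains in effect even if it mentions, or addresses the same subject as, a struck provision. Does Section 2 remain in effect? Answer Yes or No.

No

Section 1 is struck. The only function of Section 3 is the cure period for breach of Section 1, so it cannot stand once Section 1 is removed. Section 4 makes Section 3 an essential term, and Section 3 has been rendered inoperative by the cascade; under Section 4, the entire Agreement is therefore void. No provision of the Agreement survives. Section 2 is among the inoperative provisions, so the answer is no.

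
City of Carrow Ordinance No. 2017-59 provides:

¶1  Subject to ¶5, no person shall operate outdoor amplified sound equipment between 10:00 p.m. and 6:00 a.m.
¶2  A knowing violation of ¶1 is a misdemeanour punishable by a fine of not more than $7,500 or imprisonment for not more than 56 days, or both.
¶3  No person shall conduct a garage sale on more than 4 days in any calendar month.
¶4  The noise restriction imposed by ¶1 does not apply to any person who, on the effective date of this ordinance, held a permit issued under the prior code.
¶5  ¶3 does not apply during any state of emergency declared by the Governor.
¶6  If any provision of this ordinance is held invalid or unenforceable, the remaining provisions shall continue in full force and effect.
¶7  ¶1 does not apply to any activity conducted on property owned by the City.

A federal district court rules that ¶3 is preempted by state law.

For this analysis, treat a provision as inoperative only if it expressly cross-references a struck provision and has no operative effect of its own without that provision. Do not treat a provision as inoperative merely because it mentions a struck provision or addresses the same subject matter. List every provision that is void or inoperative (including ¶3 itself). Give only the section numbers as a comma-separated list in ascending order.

¶3 is struck. ¶5 has no operative effect of its own apart from ¶3 and is therefore inoperative. Although ¶1 refers to ¶5, its operative terms do not depend on ¶5, so it remains in effect. ¶6 is a severability clause and preserves every provision that can still be given independent effect. ¶1, ¶2, ¶4, ¶6, and ¶7 remain in effect.

3, 5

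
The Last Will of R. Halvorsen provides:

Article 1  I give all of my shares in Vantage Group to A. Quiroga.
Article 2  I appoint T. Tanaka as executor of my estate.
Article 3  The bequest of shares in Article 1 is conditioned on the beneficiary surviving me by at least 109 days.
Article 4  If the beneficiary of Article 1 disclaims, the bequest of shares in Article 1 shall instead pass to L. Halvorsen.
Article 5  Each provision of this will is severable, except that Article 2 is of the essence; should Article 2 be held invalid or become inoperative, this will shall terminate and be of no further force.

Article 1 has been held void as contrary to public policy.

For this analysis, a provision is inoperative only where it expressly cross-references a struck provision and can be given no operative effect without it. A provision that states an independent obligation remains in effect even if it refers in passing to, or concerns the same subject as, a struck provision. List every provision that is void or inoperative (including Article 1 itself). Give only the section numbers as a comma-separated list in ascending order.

1, 3, 4

Article 1 is struck. Article 3 has no operative effect of its own apart from Article 1 and is therefore inoperative. Article 4 merely fixes the alternative disposition for Article 1; with Article 1 gone it has nothing to operate on and falls away. Article 5 makes Article 2 an essential term, but Article 2 is unaffected, so the severability proviso in Article 5 preserves the remaining provisions. The provisions still in force are Article 2 and Article 5.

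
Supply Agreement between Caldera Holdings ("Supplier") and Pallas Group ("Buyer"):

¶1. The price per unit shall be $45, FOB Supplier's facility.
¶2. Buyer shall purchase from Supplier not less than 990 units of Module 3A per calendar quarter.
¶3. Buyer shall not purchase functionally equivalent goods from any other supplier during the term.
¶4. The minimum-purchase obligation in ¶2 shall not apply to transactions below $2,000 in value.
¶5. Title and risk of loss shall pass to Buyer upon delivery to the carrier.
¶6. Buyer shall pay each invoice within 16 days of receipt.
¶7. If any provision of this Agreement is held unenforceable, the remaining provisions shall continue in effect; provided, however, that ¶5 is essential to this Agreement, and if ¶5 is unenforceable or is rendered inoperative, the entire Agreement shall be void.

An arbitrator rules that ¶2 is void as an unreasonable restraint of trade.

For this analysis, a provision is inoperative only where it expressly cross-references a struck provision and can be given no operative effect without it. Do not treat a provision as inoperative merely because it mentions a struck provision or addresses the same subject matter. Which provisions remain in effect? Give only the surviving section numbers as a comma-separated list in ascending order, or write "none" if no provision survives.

¶2 is struck. ¶4 operates only by reference to ¶2, so it falls with ¶2. ¶7 makes ¶5 an essential term, but ¶5 is unaffected, so the severability proviso in ¶7 preserves the remaining provisions. That leaves ¶1, ¶3, ¶5, ¶6, and ¶7 in effect.

1, 3, 5, 6, 7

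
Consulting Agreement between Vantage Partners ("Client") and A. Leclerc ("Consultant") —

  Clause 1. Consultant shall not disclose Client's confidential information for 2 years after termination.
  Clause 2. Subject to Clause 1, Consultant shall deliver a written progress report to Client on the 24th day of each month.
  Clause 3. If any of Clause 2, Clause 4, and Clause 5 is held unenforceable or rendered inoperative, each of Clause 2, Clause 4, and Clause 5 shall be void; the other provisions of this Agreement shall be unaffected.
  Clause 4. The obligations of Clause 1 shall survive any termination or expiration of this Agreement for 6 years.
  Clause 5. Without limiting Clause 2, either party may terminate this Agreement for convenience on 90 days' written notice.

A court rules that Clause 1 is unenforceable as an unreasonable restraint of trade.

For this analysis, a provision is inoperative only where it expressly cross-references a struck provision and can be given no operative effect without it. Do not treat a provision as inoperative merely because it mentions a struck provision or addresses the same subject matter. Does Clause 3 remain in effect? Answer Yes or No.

Yes

Clause 1 is struck. Clause 4 operates only by reference to Clause 1, so it falls with Clause 1. Clause 3 declares Clause 2, Clause 4, and Clause 5 mutually dependent; since one of them has fallen, all of them are of no effect. That brings down Clause 2 and Clause 5 as well. The remainder continues in force under Clause 3. Only Clause 3 remains in effect. Clause 3 is among the surviving provisions, so the answer is yes.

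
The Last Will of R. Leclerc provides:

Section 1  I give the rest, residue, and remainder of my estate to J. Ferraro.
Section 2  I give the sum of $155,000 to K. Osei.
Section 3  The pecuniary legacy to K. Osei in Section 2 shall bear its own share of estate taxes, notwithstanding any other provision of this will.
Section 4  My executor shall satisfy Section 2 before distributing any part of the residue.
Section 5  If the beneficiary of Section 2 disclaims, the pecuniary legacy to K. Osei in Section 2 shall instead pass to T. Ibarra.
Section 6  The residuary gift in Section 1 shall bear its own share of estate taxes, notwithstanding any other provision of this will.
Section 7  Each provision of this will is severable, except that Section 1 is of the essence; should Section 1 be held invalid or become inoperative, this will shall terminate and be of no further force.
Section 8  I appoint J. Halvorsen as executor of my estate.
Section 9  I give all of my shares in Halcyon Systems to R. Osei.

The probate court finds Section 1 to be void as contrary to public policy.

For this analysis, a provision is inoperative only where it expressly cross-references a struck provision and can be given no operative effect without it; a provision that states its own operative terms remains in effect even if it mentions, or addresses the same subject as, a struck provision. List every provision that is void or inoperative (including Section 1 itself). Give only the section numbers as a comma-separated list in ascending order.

1, 2, 3, 4, 5, 6, 7, 8, 9

Section 1 is struck. Section 6 has no operative effect of its own apart from Section 1 and is therefore inoperative. Section 7 makes Section 1 an essential term, and Section 1 is the provision held invalid; under Section 7, the entire will is therefore void. No provision of the will survives.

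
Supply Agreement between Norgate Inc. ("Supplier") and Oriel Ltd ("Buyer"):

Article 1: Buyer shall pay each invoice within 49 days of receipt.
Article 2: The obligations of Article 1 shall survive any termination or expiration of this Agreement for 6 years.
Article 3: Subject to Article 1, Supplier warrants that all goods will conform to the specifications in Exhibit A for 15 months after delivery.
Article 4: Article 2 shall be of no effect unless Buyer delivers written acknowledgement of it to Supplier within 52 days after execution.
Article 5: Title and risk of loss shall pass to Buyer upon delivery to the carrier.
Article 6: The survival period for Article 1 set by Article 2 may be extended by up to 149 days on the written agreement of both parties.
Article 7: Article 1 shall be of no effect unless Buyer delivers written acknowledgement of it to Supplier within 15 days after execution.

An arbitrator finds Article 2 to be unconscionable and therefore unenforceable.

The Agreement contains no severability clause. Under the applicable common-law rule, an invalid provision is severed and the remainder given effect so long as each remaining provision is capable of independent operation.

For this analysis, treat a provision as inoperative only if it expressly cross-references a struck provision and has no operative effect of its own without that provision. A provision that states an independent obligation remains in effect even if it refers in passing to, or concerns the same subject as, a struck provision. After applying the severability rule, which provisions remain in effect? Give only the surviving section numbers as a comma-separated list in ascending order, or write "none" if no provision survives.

Article 2 is struck. Article 4 merely fixes the acknowledgement condition for Article 2; with Article 2 gone it has nothing to operate on and falls away. Article 6 does nothing except set the extension of the survival period for Article 1 by reference to Article 2; with Article 2 gone it has no independent effect and is inoperative. With no severability clause, the stated default rule severs what cannot stand and enforces each remaining provision that can operate on its own. The provisions still in force are Article 1, Article 3, Article 5, and Article 7.

1, 3, 5, 7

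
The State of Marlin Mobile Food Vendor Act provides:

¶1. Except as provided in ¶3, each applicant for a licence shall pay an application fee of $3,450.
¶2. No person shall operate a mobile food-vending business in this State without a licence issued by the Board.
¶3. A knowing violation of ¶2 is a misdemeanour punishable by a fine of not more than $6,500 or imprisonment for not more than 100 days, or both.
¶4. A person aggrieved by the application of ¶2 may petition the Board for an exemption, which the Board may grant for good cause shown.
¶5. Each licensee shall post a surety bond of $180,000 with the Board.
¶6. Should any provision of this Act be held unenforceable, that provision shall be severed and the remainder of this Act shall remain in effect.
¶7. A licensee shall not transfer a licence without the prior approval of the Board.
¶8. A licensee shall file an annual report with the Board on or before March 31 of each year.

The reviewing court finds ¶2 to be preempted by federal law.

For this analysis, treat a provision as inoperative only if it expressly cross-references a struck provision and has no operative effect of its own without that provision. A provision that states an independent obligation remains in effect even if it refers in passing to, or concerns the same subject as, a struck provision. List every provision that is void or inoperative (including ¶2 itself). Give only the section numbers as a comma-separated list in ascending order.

2, 3, 4

¶2 is struck. The only function of ¶3 is the criminal penalty for violating ¶2, so it cannot stand once ¶2 is removed. The only function of ¶4 is the exemption procedure for ¶2, so it cannot stand once ¶2 is removed. Although ¶1 refers to ¶3, its operative terms do not depend on ¶3, so it remains in effect. Under the severability clause in ¶6, the remaining provisions continue in force. The provisions still in force are ¶1, ¶5, ¶6, ¶7, and ¶8.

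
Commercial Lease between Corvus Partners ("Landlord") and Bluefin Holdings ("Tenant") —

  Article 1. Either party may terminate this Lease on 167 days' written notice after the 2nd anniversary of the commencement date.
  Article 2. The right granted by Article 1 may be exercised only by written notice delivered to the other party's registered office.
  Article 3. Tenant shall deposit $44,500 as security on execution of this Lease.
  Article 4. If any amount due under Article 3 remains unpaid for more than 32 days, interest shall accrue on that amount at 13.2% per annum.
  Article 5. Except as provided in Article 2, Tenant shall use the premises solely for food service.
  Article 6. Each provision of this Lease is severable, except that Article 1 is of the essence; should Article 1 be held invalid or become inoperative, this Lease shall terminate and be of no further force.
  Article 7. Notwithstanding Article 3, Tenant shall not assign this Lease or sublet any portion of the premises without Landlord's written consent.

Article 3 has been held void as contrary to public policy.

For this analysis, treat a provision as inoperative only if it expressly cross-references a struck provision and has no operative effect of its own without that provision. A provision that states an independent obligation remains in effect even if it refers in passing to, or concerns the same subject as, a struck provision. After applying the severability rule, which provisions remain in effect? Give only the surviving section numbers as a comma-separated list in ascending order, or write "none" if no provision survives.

1, 2, 5, 6, 7

Article 3 is struck. Article 4 operates only by reference to Article 3, so it falls with Article 3. Article 7 mentions Article 3 but its own obligation stands independently of Article 3, so Article 7 is not affected. Article 6 makes Article 1 an essential term, but Article 1 is unaffected, so the severability proviso in Article 6 preserves the remaining provisions. Article 1, Article 2, Article 5, Article 6, and Article 7 remain in effect.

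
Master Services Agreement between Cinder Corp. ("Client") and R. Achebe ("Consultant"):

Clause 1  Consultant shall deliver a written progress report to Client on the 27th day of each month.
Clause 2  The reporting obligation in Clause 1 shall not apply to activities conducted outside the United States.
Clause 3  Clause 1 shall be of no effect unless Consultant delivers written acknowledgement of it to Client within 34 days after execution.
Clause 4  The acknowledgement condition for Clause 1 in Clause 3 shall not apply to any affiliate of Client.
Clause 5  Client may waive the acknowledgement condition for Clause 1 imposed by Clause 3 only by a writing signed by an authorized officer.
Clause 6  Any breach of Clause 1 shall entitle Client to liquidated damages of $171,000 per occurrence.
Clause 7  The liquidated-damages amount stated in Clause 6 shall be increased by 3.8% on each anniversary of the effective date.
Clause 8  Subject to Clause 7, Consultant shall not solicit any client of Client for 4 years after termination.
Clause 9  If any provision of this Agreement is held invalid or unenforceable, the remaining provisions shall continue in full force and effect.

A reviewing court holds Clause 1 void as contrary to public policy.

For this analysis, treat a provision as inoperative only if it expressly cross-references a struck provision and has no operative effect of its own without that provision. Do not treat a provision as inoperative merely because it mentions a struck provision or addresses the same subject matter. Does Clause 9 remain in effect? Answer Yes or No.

Clause 1 is struck. Clause 2 has no operative effect of its own apart from Clause 1 and is therefore inoperative. Clause 3 has no operative effect of its own apart from Clause 1 and is therefore inoperative. Clause 6 has no operative effect of its own apart from Clause 1 and is therefore inoperative. Clause 4 does nothing except set the carve-out from the acknowledgement condition for Clause 1 by reference to Clause 3; with Clause 3 gone it has no independent effect and is inoperative. The only function of Clause 5 is the waiver condition for Clause 3, so it cannot stand once Clause 3 is removed. Clause 7 does nothing except set the escalation of the liquidated-damages amount by reference to Clause 6; with Clause 6 gone it has no independent effect and is inoperative. Although Clause 8 refers to Clause 7, its operative terms do not depend on Clause 7, so it remains in effect. Under the severability clause in Clause 9, the remaining provisions continue in force. That leaves Clause 8 and Clause 9 in effect. Clause 9 is among the surviving provisions, so the answer is yes.

Yes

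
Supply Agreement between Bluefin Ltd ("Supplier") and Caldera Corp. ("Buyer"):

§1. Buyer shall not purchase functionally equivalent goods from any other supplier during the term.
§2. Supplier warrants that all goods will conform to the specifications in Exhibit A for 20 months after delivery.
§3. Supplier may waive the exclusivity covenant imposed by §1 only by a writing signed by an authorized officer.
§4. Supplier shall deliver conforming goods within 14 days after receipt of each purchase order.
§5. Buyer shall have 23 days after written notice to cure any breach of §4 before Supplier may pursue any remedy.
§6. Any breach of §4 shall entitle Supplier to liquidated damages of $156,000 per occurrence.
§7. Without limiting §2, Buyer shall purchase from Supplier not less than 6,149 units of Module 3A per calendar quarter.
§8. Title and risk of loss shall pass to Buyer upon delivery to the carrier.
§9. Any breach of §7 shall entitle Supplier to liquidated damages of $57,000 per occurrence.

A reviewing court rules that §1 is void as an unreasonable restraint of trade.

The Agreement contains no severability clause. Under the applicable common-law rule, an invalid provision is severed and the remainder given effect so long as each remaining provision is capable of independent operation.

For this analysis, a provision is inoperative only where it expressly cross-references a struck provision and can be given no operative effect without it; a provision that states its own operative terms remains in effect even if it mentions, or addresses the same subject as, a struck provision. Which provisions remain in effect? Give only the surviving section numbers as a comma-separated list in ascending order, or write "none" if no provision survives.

§1 is struck. §3 merely fixes the waiver condition for §1; with §1 gone it has nothing to operate on and falls away. Under the stated default rule, only provisions that cannot operate independently fall away; the rest are enforced. The provisions still in force are §2, §4, §5, §6, §7, §8, and §9.

2, 4, 5, 6, 7, 8, 9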